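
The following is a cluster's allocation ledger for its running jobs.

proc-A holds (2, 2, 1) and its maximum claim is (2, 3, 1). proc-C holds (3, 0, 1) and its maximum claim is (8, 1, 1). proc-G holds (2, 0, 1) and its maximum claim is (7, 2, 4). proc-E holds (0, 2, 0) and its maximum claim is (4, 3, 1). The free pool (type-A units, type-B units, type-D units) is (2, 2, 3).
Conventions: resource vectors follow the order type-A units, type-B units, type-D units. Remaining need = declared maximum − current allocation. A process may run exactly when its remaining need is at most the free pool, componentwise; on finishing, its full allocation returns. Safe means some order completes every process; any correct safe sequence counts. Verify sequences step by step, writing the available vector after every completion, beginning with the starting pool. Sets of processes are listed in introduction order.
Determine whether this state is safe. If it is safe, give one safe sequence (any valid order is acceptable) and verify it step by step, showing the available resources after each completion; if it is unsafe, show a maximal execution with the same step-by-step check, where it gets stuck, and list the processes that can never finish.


UNSAFE.
Key observation: type-A units is the bottleneck — with proc-A, proc-E done the pool holds (4, 6, 4), short of every remaining need.
Going as far as possible: proc-A, proc-E; after that, nothing fits. Check, step by step:
  pool = (2, 2, 3)
  run proc-A (needs (0, 1, 0), free (2, 2, 3)); after release of (2, 2, 1) the pool is (4, 4, 4)
  run proc-E (needs (4, 1, 1), free (4, 4, 4)); after release of (0, 2, 0) the pool is (4, 6, 4)
  proc-C still needs (5, 1, 0) but only (4, 6, 4) is free — short on type-A units
  proc-G still needs (5, 2, 3) but only (4, 6, 4) is free — short on type-A units
Never able to finish: proc-C and proc-G.


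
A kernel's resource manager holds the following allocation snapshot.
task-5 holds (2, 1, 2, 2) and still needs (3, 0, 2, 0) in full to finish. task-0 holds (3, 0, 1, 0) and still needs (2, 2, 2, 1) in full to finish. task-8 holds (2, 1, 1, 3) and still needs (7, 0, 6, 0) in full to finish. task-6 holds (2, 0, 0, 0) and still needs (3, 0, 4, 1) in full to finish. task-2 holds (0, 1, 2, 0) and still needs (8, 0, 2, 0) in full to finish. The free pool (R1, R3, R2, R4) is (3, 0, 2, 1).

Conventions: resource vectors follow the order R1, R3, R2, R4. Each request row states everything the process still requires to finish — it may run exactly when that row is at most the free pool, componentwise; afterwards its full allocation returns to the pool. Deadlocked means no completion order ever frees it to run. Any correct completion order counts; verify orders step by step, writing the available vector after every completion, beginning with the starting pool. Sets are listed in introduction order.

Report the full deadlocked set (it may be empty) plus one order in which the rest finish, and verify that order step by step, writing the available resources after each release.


The deadlocked set is task-0, task-8 and task-2.
Key observation: after task-5, task-6 the pool peaks at (7, 1, 4, 3), and each blocked process is short somewhere: task-0 on R3; task-8 on R2; task-2 on R1.
A valid finishing order for the others: task-5, task-6. Verifying each step:
  pool = (3, 0, 2, 1)
  task-5: need (3, 0, 2, 0) fits (3, 0, 2, 1); releases (2, 1, 2, 2), pool now (5, 1, 4, 3)
  task-6: need (3, 0, 4, 1) fits (5, 1, 4, 3); releases (2, 0, 0, 0), pool now (7, 1, 4, 3)
The stuck group stays short no matter what:
  task-0 still needs (2, 2, 2, 1) but only (7, 1, 4, 3) is free — short on R3
  task-8 still needs (7, 0, 6, 0) but only (7, 1, 4, 3) is free — short on R2
  task-2 still needs (8, 0, 2, 0) but only (7, 1, 4, 3) is free — short on R1


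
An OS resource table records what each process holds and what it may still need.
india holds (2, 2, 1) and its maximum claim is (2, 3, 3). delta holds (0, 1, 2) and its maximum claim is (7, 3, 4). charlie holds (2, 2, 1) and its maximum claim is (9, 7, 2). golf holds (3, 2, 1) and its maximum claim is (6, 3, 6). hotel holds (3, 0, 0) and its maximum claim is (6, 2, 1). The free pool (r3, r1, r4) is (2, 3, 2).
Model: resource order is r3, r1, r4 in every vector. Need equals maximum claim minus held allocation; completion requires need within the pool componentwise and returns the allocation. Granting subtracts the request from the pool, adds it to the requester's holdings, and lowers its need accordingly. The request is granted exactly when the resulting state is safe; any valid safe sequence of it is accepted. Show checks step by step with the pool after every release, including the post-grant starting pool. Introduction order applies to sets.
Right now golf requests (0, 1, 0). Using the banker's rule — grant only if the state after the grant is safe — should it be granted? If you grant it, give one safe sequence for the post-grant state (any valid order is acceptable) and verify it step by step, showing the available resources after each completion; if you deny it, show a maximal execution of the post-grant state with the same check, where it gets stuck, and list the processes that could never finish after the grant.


GRANT: granting preserves safety; a valid post-grant sequence is india, hotel, delta, golf, charlie.
Key observation: the transfer keeps a workable pool ((2, 2, 2)); india starts the safe sequence.
Verifying the post-grant state step by step:
  pool = (2, 2, 2)
  run india (needs (0, 1, 2), free (2, 2, 2)); after release of (2, 2, 1) the pool is (4, 4, 3)
  run hotel (needs (3, 2, 1), free (4, 4, 3)); after release of (3, 0, 0) the pool is (7, 4, 3)
  run delta (needs (7, 2, 2), free (7, 4, 3)); after release of (0, 1, 2) the pool is (7, 5, 5)
  run golf (needs (3, 0, 5), free (7, 5, 5)); after release of (3, 3, 1) the pool is (10, 8, 6)
  run charlie (needs (7, 5, 1), free (10, 8, 6)); after release of (2, 2, 1) the pool is (12, 10, 7)


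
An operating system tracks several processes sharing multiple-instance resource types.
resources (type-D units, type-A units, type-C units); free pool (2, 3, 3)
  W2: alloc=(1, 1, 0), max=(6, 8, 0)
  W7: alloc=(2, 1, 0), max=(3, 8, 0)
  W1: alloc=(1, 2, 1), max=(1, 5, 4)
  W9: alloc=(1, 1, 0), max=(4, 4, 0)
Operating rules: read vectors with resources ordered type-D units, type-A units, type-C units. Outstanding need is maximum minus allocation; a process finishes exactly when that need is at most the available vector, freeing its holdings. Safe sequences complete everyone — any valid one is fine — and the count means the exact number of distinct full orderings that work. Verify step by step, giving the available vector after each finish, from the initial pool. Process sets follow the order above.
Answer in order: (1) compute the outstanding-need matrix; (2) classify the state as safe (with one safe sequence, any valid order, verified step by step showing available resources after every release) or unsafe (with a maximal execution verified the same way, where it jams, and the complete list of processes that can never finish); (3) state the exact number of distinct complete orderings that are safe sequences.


(1) Need matrix, components ordered type-D units, type-A units, type-C units:
  W2: (5, 7, 0)
  W7: (1, 7, 0)
  W1: (0, 3, 3)
  W9: (3, 3, 0)
(2) UNSAFE.
Key observation: the pool after W1, W9 is (4, 6, 4); every surviving request exceeds it in type-A units, so progress ends there.
The run W1, W9 cannot be extended any further. Walking it through:
  pool = (2, 3, 3)
  W1 needs (0, 3, 3) <= (2, 3, 3) -> finishes; pool += (1, 2, 1) = (3, 5, 4)
  W9 needs (3, 3, 0) <= (3, 5, 4) -> finishes; pool += (1, 1, 0) = (4, 6, 4)
  W2 cannot run: need (5, 7, 0) vs free (4, 6, 4) (insufficient type-D units and type-A units)
  W7 cannot run: need (1, 7, 0) vs free (4, 6, 4) (insufficient type-A units)
Permanently blocked: W2 and W7.
(3) The exact count: 0 of the possible complete orderings are safe sequences.


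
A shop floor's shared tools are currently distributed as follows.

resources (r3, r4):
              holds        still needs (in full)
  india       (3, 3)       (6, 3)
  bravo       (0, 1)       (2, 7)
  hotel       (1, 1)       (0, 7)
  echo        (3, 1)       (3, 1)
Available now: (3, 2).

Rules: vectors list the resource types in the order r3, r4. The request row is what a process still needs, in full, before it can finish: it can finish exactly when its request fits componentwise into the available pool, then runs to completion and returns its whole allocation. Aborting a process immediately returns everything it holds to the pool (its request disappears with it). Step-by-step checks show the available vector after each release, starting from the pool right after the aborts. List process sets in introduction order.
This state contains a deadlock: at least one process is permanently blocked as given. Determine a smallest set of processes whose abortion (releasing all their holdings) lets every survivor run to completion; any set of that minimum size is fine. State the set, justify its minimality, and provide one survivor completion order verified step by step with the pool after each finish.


The answer: abort hotel.
Key observation: bravo had no path to completion before; after the abort of hotel ((1, 1) returned), step 3 is where it fits.
Why nothing smaller works: aborting no one leaves the state deadlocked as given.
One survivor order: echo, india, bravo. Step-by-step check (post-abort pool first):
  pool = (4, 3)
  run echo (needs (3, 1), free (4, 3)); after release of (3, 1) the pool is (7, 4)
  run india (needs (6, 3), free (7, 4)); after release of (3, 3) the pool is (10, 7)
  run bravo (needs (2, 7), free (10, 7)); after release of (0, 1) the pool is (10, 8)


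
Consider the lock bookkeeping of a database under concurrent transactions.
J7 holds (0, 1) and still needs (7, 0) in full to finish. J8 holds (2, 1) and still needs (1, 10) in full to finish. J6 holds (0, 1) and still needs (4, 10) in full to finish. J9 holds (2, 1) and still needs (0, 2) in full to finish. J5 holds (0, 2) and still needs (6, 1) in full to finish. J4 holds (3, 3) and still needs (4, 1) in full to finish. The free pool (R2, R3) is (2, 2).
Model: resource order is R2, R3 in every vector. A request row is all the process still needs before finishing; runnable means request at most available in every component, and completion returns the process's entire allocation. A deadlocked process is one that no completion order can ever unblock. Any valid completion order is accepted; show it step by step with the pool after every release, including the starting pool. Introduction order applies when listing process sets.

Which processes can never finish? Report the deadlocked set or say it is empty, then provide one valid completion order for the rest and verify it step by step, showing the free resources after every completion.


Deadlocked set: J8 and J6.
Key observation: even finishing J9, J4, J7, J5 leaves just (7, 9) free — too little R3 for any of the remaining processes.
One completion order for the rest: J9, J4, J7, J5. Check, step by step:
  pool = (2, 2)
  run J9 (needs (0, 2), free (2, 2)); after release of (2, 1) the pool is (4, 3)
  run J4 (needs (4, 1), free (4, 3)); after release of (3, 3) the pool is (7, 6)
  run J7 (needs (7, 0), free (7, 6)); after release of (0, 1) the pool is (7, 7)
  run J5 (needs (6, 1), free (7, 7)); after release of (0, 2) the pool is (7, 9)
The stuck group stays short no matter what:
  J8 still needs (1, 10) but only (7, 9) is free — short on R3
  J6 still needs (4, 10) but only (7, 9) is free — short on R3


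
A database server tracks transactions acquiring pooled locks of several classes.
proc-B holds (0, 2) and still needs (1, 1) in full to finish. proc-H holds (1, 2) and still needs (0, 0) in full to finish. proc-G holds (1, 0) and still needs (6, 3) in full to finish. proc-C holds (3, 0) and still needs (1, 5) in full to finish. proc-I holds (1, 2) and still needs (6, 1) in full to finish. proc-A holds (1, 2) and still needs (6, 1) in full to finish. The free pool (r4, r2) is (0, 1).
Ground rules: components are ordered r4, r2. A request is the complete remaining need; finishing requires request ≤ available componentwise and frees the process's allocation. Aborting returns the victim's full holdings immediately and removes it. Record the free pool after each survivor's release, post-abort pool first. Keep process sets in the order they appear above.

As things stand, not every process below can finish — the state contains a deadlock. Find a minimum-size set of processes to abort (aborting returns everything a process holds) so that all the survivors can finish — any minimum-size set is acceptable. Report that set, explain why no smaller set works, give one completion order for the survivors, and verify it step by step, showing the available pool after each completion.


Abort proc-G and proc-I.
Key observation: the deadlocked proc-A becomes finishable only because proc-G and proc-I released (2, 2); it completes at step 3 below.
Why nothing smaller works — every single abort fails: proc-B alone leaves proc-G blocked (short on r4); proc-H alone leaves proc-G blocked (short on r4); proc-G alone leaves proc-I blocked (short on r4); proc-C alone leaves proc-G blocked (short on r4); proc-I alone leaves proc-G blocked (short on r4); proc-A alone leaves proc-G blocked (short on r4).
One survivor order: proc-H, proc-C, proc-A, proc-B. Step-by-step check (post-abort pool first):
  pool = (2, 3)
  run proc-H (needs (0, 0), free (2, 3)); after release of (1, 2) the pool is (3, 5)
  run proc-C (needs (1, 5), free (3, 5)); after release of (3, 0) the pool is (6, 5)
  run proc-A (needs (6, 1), free (6, 5)); after release of (1, 2) the pool is (7, 7)
  run proc-B (needs (1, 1), free (7, 7)); after release of (0, 2) the pool is (7, 9)


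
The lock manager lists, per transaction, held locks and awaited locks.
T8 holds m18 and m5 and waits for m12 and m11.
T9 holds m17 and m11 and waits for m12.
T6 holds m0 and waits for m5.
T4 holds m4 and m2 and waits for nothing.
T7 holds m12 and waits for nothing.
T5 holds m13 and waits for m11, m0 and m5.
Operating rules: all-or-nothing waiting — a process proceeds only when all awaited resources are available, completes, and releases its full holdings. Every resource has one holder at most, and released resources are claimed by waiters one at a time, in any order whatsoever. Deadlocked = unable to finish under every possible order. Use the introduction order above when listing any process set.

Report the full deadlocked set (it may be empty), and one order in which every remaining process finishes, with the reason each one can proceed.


Nothing here is deadlocked.
Key observation: the waits form no ring: some process can always run, and its releases unblock the others one by one.
The rest can finish in the order T7, T9, T8, T6, T4, T5.
Check, step by step:
  run T7 (it waits on nothing); releases m12
  T9: everything it awaited (m12) is free; runs, freeing m17 and m11
  T8: everything it awaited (m12 and m11) is free; runs, freeing m18 and m5
  T6: everything it awaited (m5) is free; runs, freeing m0
  run T4 (it waits on nothing); releases m4 and m2
  T5: everything it awaited (m11, m0 and m5) is free; runs, freeing m13


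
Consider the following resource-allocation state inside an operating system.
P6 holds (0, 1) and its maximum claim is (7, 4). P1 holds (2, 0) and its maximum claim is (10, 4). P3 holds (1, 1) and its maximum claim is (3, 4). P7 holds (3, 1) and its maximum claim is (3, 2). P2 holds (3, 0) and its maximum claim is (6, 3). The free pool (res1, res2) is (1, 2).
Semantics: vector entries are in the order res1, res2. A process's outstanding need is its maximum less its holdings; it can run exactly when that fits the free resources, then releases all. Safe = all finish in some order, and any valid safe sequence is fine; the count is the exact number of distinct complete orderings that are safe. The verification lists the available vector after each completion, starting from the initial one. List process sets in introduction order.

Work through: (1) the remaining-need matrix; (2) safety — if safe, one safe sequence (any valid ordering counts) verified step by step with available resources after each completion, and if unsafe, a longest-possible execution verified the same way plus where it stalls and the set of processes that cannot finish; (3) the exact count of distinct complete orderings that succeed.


(1) Need matrix, components ordered res1, res2:
  P6: (7, 3)
  P1: (8, 4)
  P3: (2, 3)
  P7: (0, 1)
  P2: (3, 3)
(2) The state is SAFE; one workable sequence: P7, P3, P2, P1, P6.
Key observation: the first exact fit in this order is P3 — it needs (2, 3) with (4, 3) free, meeting a requested resource to the last unit.
Check, step by step:
  pool = (1, 2)
  run P7 (needs (0, 1), free (1, 2)); after release of (3, 1) the pool is (4, 3)
  run P3 (needs (2, 3), free (4, 3)); after release of (1, 1) the pool is (5, 4)
  run P2 (needs (3, 3), free (5, 4)); after release of (3, 0) the pool is (8, 4)
  run P1 (needs (8, 4), free (8, 4)); after release of (2, 0) the pool is (10, 4)
  run P6 (needs (7, 3), free (10, 4)); after release of (0, 1) the pool is (10, 5)
(3) Exactly 5 of the possible complete orderings are safe sequences.


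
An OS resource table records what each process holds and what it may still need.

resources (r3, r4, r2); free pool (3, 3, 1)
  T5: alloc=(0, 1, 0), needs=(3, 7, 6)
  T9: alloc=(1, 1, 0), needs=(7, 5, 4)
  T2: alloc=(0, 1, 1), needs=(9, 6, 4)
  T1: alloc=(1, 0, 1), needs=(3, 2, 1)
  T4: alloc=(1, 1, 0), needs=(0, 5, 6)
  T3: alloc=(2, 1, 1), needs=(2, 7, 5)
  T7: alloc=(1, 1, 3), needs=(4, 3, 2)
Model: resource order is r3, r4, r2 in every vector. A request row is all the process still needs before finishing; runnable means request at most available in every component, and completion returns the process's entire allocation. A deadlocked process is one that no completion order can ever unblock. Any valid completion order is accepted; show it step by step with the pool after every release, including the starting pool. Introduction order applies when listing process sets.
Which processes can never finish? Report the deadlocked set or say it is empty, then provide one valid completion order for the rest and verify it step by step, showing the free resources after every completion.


Deadlocked set: T5, T9, T2, T4 and T3.
Key observation: after T1, T7 complete, (5, 4, 5) is the best the pool ever gets, yet each leftover process wants more r4.
A valid finishing order for the others: T1, T7. Step-by-step check:
  pool = (3, 3, 1)
  run T1 (needs (3, 2, 1), free (3, 3, 1)); after release of (1, 0, 1) the pool is (4, 3, 2)
  run T7 (needs (4, 3, 2), free (4, 3, 2)); after release of (1, 1, 3) the pool is (5, 4, 5)
The blocked processes can never fit:
  T5 still needs (3, 7, 6) but only (5, 4, 5) is free — short on r4 and r2
  T9 still needs (7, 5, 4) but only (5, 4, 5) is free — short on r3 and r4
  T2 still needs (9, 6, 4) but only (5, 4, 5) is free — short on r3 and r4
  T4 still needs (0, 5, 6) but only (5, 4, 5) is free — short on r4 and r2
  T3 still needs (2, 7, 5) but only (5, 4, 5) is free — short on r4


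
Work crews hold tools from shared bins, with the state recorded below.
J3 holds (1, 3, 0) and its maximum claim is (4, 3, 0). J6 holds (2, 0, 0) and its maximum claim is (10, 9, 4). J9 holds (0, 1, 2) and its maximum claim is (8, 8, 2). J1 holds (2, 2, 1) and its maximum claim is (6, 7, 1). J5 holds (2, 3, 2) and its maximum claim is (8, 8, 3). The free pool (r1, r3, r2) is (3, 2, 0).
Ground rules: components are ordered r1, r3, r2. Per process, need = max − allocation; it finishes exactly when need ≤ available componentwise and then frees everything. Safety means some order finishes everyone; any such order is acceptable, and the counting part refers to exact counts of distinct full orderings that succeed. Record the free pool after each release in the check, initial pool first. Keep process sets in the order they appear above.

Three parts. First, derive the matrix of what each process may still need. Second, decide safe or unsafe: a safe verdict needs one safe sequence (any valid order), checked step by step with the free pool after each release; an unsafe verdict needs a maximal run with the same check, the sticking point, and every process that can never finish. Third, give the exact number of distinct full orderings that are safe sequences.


(1) Remaining need (order r1, r3, r2):
  J3: (3, 0, 0)
  J6: (8, 9, 4)
  J9: (8, 7, 0)
  J1: (4, 5, 0)
  J5: (6, 5, 1)
(2) The state is SAFE; one workable sequence: J3, J1, J5, J9, J6.
Key observation: at J3 the run first touches a limit — (3, 0, 0) against (3, 2, 0), exact on a resource it actually requests.
Verifying each step:
  pool = (3, 2, 0)
  run J3 (needs (3, 0, 0), free (3, 2, 0)); after release of (1, 3, 0) the pool is (4, 5, 0)
  run J1 (needs (4, 5, 0), free (4, 5, 0)); after release of (2, 2, 1) the pool is (6, 7, 1)
  run J5 (needs (6, 5, 1), free (6, 7, 1)); after release of (2, 3, 2) the pool is (8, 10, 3)
  run J9 (needs (8, 7, 0), free (8, 10, 3)); after release of (0, 1, 2) the pool is (8, 11, 5)
  run J6 (needs (8, 9, 4), free (8, 11, 5)); after release of (2, 0, 0) the pool is (10, 11, 5)
(3) The exact count: 1 of the possible complete orderings is a safe sequence.


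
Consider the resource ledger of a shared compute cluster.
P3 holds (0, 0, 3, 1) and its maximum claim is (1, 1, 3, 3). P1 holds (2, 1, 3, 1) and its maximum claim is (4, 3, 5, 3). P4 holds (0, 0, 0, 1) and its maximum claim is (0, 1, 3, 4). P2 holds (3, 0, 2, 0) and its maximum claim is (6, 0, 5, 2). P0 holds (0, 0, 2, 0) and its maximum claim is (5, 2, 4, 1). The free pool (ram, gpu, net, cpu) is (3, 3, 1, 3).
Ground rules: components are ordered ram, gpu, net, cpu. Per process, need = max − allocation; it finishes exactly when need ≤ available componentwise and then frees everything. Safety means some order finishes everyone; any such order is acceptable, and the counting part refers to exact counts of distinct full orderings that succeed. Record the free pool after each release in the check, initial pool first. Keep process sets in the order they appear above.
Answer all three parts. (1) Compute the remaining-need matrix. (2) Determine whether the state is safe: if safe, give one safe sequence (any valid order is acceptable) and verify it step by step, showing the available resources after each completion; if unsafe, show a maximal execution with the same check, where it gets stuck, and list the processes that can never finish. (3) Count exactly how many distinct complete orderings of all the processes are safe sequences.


(1) Outstanding need per process (order ram, gpu, net, cpu):
  P3: (1, 1, 0, 2)
  P1: (2, 2, 2, 2)
  P4: (0, 1, 3, 3)
  P2: (3, 0, 3, 2)
  P0: (5, 2, 2, 1)
(2) SAFE. One safe sequence: P3, P4, P1, P2, P0.
Key observation: nothing binds to the last unit here — the tightest requested-resource margin is 1, first seen at P3 ((1, 1, 0, 2) against (3, 3, 1, 3)).
Check, step by step:
  pool = (3, 3, 1, 3)
  P3: need (1, 1, 0, 2) fits (3, 3, 1, 3); releases (0, 0, 3, 1), pool now (3, 3, 4, 4)
  P4: need (0, 1, 3, 3) fits (3, 3, 4, 4); releases (0, 0, 0, 1), pool now (3, 3, 4, 5)
  P1: need (2, 2, 2, 2) fits (3, 3, 4, 5); releases (2, 1, 3, 1), pool now (5, 4, 7, 6)
  P2: need (3, 0, 3, 2) fits (5, 4, 7, 6); releases (3, 0, 2, 0), pool now (8, 4, 9, 6)
  P0: need (5, 2, 2, 1) fits (8, 4, 9, 6); releases (0, 0, 2, 0), pool now (8, 4, 11, 6)
(3) The exact count: 16 of the possible complete orderings are safe sequences.


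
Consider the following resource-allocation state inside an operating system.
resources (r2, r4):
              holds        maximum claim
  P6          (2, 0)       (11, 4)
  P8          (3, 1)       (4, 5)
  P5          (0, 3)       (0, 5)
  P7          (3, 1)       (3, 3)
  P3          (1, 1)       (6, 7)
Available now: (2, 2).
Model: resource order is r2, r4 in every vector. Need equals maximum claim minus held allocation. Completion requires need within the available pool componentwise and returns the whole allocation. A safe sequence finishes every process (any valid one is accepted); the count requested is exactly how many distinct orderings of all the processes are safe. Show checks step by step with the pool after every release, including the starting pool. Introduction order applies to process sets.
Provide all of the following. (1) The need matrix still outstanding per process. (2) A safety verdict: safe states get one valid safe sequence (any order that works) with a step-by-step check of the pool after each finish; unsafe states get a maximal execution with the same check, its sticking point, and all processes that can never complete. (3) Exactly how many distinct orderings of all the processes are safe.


(1) Remaining need (order r2, r4):
  P6: (9, 4)
  P8: (1, 4)
  P5: (0, 2)
  P7: (0, 2)
  P3: (5, 6)
(2) SAFE — a valid safe sequence is P5, P8, P7, P3, P6.
Key observation: the order's first zero-slack moment is P5 ((0, 2) needed, (2, 2) free — a requested resource with nothing to spare).
Walking it through:
  pool = (2, 2)
  run P5 (needs (0, 2), free (2, 2)); after release of (0, 3) the pool is (2, 5)
  run P8 (needs (1, 4), free (2, 5)); after release of (3, 1) the pool is (5, 6)
  run P7 (needs (0, 2), free (5, 6)); after release of (3, 1) the pool is (8, 7)
  run P3 (needs (5, 6), free (8, 7)); after release of (1, 1) the pool is (9, 8)
  run P6 (needs (9, 4), free (9, 8)); after release of (2, 0) the pool is (11, 8)
(3) Precisely 6 of the possible complete orderings are safe sequences.


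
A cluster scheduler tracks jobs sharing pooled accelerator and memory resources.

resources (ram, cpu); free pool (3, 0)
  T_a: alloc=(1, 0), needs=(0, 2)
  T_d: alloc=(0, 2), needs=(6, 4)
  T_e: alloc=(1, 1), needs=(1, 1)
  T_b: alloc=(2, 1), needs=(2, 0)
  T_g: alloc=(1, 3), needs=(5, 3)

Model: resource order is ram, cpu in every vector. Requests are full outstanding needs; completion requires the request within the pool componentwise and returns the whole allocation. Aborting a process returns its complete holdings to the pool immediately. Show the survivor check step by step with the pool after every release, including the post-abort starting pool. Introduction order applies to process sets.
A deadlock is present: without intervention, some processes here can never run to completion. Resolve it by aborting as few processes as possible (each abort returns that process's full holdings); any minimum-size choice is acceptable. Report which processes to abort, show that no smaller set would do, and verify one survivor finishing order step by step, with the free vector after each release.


Minimum abort set: T_g.
Key observation: aborting T_g returns (1, 3), and T_d — hopeless before — runs at step 2 with the returned capacity in the pool.
No smaller set exists: with zero aborts the deadlock remains.
The survivors complete as T_b, T_d, T_a, T_e. Check, step by step (starting from the post-abort pool):
  pool = (4, 3)
  T_b needs (2, 0) <= (4, 3) -> finishes; pool += (2, 1) = (6, 4)
  T_d needs (6, 4) <= (6, 4) -> finishes; pool += (0, 2) = (6, 6)
  T_a needs (0, 2) <= (6, 6) -> finishes; pool += (1, 0) = (7, 6)
  T_e needs (1, 1) <= (7, 6) -> finishes; pool += (1, 1) = (8, 7)


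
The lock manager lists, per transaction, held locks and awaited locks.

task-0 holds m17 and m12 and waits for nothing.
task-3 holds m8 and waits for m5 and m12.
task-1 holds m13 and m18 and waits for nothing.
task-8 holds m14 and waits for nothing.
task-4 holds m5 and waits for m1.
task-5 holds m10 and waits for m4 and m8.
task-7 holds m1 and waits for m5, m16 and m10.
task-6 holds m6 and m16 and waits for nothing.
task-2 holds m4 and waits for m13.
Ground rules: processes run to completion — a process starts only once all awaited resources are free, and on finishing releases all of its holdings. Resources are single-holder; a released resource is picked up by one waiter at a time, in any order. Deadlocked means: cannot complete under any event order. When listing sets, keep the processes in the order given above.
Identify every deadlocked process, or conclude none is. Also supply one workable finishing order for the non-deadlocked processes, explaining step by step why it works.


The deadlocked set is task-3, task-4, task-5 and task-7.
Key observation: the knot is the closed ring of waits task-4 -> task-7 -> task-4; task-3 and task-5 are caught in further circular waits.
The rest can finish in the order task-1, task-2, task-8, task-0, task-6.
Check, step by step:
  task-1 waits on nothing -> runs at once and releases m13 and m18
  task-2: everything it awaited (m13) is free; runs, freeing m4
  task-8 waits on nothing -> runs at once and releases m14
  task-0 waits on nothing -> runs at once and releases m17 and m12
  task-6 waits on nothing -> runs at once and releases m6 and m16


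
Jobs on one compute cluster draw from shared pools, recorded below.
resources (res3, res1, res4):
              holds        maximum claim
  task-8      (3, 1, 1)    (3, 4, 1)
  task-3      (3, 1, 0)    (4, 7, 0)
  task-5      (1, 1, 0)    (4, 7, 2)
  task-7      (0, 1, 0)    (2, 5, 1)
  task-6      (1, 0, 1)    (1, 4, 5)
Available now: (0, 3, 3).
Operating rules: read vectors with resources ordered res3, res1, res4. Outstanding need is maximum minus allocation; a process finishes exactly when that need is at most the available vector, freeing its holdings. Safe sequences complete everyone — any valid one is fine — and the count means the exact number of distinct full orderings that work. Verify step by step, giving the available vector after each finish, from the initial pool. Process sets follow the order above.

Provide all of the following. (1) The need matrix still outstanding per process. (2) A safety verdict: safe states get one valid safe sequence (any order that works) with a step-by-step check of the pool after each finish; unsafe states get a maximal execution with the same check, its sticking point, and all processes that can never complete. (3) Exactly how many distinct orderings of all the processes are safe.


(1) Remaining need (order res3, res1, res4):
  task-8: (0, 3, 0)
  task-3: (1, 6, 0)
  task-5: (3, 6, 2)
  task-7: (2, 4, 1)
  task-6: (0, 4, 4)
(2) The state is UNSAFE.
Key observation: no order helps: past task-8, task-6, task-7, the free pool tops out at (4, 5, 5), below what each blocked process needs in res1.
The run task-8, task-6, task-7 cannot be extended any further. Walking it through:
  pool = (0, 3, 3)
  task-8: need (0, 3, 0) fits (0, 3, 3); releases (3, 1, 1), pool now (3, 4, 4)
  task-6: need (0, 4, 4) fits (3, 4, 4); releases (1, 0, 1), pool now (4, 4, 5)
  task-7: need (2, 4, 1) fits (4, 4, 5); releases (0, 1, 0), pool now (4, 5, 5)
  task-3 still needs (1, 6, 0) but only (4, 5, 5) is free — short on res1
  task-5 still needs (3, 6, 2) but only (4, 5, 5) is free — short on res1
Permanently blocked: task-3 and task-5.
(3) The exact count: 0 of the possible complete orderings are safe sequences.


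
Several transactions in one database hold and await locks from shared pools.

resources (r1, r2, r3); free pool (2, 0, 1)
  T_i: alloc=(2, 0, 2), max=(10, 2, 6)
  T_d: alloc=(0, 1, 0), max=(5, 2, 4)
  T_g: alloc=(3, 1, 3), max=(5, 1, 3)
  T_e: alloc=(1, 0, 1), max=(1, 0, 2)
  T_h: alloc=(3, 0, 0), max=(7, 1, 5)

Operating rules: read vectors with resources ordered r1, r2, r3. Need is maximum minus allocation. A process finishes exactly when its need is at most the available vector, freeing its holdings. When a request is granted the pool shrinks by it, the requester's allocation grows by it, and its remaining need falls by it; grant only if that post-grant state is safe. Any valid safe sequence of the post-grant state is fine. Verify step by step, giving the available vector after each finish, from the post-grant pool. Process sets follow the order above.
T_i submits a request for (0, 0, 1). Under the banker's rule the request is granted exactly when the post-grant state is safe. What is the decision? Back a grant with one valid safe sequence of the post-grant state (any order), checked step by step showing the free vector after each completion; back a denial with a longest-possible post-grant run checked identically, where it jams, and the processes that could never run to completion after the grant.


DENY: after the grant no complete ordering would exist.
Key observation: after T_g, T_e, T_d the pool peaks at (6, 2, 4), and each blocked process is short somewhere: T_i on r1; T_h on r3.
On the post-grant state, T_g, T_e, T_d is a maximal run — nothing extends it. Walking it through:
  pool = (2, 0, 0)
  T_g needs (2, 0, 0) <= (2, 0, 0) -> finishes; pool += (3, 1, 3) = (5, 1, 3)
  T_e needs (0, 0, 1) <= (5, 1, 3) -> finishes; pool += (1, 0, 1) = (6, 1, 4)
  T_d needs (5, 1, 4) <= (6, 1, 4) -> finishes; pool += (0, 1, 0) = (6, 2, 4)
  T_i still needs (8, 2, 3) but only (6, 2, 4) is free — short on r1
  T_h still needs (4, 1, 5) but only (6, 2, 4) is free — short on r3
Had the request been granted, T_i and T_h could never finish.


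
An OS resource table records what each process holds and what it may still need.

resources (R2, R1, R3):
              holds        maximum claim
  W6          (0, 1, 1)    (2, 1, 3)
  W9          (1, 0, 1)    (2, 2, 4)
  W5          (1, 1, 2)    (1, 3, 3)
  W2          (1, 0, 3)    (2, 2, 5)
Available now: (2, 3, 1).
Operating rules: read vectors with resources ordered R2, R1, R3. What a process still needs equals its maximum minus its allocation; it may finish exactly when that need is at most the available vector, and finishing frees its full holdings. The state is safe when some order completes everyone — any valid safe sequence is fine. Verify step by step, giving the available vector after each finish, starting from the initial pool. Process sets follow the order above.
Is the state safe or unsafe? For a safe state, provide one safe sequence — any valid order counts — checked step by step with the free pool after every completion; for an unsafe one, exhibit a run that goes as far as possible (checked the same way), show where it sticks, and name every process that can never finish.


The state is SAFE; one workable sequence: W5, W2, W6, W9.
Key observation: the order's first zero-slack moment is W5 ((0, 2, 1) needed, (2, 3, 1) free — a requested resource with nothing to spare).
Check, step by step:
  pool = (2, 3, 1)
  run W5 (needs (0, 2, 1), free (2, 3, 1)); after release of (1, 1, 2) the pool is (3, 4, 3)
  run W2 (needs (1, 2, 2), free (3, 4, 3)); after release of (1, 0, 3) the pool is (4, 4, 6)
  run W6 (needs (2, 0, 2), free (4, 4, 6)); after release of (0, 1, 1) the pool is (4, 5, 7)
  run W9 (needs (1, 2, 3), free (4, 5, 7)); after release of (1, 0, 1) the pool is (5, 5, 8)


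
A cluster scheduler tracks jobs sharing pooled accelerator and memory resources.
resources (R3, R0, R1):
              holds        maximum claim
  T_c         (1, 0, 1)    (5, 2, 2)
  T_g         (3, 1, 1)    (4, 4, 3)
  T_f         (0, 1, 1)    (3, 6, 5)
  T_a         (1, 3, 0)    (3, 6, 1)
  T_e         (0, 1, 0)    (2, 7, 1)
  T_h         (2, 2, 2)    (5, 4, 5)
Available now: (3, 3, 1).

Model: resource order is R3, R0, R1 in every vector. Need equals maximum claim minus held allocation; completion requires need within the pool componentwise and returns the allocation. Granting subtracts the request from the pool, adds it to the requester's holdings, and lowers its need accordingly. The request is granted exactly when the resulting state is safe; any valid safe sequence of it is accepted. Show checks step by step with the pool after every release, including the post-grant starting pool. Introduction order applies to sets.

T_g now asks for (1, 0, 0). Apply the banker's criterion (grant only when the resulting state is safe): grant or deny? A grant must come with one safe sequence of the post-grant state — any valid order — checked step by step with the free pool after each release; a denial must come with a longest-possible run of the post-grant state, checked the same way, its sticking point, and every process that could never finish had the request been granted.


DENY — the pretend-granted state is unsafe.
Key observation: after T_a, T_e the pool peaks at (3, 7, 1), and each blocked process is short somewhere: T_c on R3; T_g on R1; T_f on R1; T_h on R1.
Pretend the grant happened; the run T_a, T_e goes as far as possible. Walking it through:
  pool = (2, 3, 1)
  T_a: need (2, 3, 1) fits (2, 3, 1); releases (1, 3, 0), pool now (3, 6, 1)
  T_e: need (2, 6, 1) fits (3, 6, 1); releases (0, 1, 0), pool now (3, 7, 1)
  T_c still needs (4, 2, 1) but only (3, 7, 1) is free — short on R3
  T_g still needs (0, 3, 2) but only (3, 7, 1) is free — short on R1
  T_f still needs (3, 5, 4) but only (3, 7, 1) is free — short on R1
  T_h still needs (3, 2, 3) but only (3, 7, 1) is free — short on R1
Had the request been granted, T_c, T_g, T_f and T_h could never finish.


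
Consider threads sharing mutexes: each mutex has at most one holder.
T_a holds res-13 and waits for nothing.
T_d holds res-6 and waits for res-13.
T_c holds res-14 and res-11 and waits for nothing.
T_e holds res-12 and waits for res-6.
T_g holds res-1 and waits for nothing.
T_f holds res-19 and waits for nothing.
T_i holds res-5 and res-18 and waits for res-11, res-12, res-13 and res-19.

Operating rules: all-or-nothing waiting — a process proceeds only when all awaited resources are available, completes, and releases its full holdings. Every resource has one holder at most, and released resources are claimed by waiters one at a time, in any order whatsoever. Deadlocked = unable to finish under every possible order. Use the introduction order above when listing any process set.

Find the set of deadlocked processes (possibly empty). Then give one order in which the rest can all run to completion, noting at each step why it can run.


Nothing here is deadlocked.
Key observation: the wait graph is acyclic; completion cascades from the unblocked processes through everyone else.
The rest can finish in the order T_f, T_g, T_a, T_d, T_c, T_e, T_i.
Check, step by step:
  T_f: no waits; runs immediately, freeing res-19
  T_g: no waits; runs immediately, freeing res-1
  T_a: no waits; runs immediately, freeing res-13
  T_d: everything it awaited (res-13) is free; runs, freeing res-6
  T_c: no waits; runs immediately, freeing res-14 and res-11
  T_e: everything it awaited (res-6) is free; runs, freeing res-12
  T_i: everything it awaited (res-11, res-12, res-13 and res-19) is free; runs, freeing res-5 and res-18


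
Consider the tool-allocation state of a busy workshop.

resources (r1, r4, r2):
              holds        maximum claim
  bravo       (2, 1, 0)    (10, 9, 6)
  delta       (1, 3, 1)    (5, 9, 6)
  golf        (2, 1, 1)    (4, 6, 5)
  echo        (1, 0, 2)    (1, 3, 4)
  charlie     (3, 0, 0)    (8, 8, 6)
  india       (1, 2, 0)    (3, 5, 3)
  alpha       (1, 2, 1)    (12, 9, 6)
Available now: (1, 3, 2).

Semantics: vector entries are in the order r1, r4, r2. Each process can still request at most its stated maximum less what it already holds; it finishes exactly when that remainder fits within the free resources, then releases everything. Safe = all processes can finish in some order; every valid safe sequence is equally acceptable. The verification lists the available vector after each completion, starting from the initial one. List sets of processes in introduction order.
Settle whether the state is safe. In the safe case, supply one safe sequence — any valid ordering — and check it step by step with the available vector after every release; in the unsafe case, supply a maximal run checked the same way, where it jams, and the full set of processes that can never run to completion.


The state is SAFE; one workable sequence: echo, india, golf, delta, charlie, bravo, alpha.
Key observation: at echo the run first touches a limit — (0, 3, 2) against (1, 3, 2), exact on a resource it actually requests.
Walking it through:
  pool = (1, 3, 2)
  echo needs (0, 3, 2) <= (1, 3, 2) -> finishes; pool += (1, 0, 2) = (2, 3, 4)
  india needs (2, 3, 3) <= (2, 3, 4) -> finishes; pool += (1, 2, 0) = (3, 5, 4)
  golf needs (2, 5, 4) <= (3, 5, 4) -> finishes; pool += (2, 1, 1) = (5, 6, 5)
  delta needs (4, 6, 5) <= (5, 6, 5) -> finishes; pool += (1, 3, 1) = (6, 9, 6)
  charlie needs (5, 8, 6) <= (6, 9, 6) -> finishes; pool += (3, 0, 0) = (9, 9, 6)
  bravo needs (8, 8, 6) <= (9, 9, 6) -> finishes; pool += (2, 1, 0) = (11, 10, 6)
  alpha needs (11, 7, 5) <= (11, 10, 6) -> finishes; pool += (1, 2, 1) = (12, 12, 7)
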